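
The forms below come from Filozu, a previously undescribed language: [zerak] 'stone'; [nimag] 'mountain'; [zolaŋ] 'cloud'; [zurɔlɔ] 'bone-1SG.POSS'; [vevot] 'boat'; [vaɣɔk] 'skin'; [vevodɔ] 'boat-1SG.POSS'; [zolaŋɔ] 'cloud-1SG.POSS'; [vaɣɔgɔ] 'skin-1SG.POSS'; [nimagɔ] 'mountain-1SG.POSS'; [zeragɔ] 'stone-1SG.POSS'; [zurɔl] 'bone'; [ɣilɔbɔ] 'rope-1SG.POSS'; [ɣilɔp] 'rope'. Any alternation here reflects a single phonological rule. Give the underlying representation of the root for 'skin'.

/vaɣɔk/

The root 'skin' surfaces as [vaɣɔgɔ] and [vaɣɔk], with a stem-final [g] ~ [k] alternation.
But 'mountain' keeps [g] in both environments ([nimagɔ], [nimag]), so there is no rule changing /g/ to [k] in isolation.
Therefore /k/ is basic and [g] is derived by intervocalic voicing (voiceless stops become voiced between vowels).
The underlying form of 'skin' is therefore /vaɣɔk/.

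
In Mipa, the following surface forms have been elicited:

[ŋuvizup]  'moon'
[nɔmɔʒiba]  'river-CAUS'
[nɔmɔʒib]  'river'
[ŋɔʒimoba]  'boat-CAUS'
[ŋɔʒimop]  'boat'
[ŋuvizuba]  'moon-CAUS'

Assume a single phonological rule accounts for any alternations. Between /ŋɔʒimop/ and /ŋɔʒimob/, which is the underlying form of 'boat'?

The stem for 'boat' ends in [p] in [ŋɔʒimop] but [b] in [ŋɔʒimoba].
Compare 'river', with invariant [b] in [nɔmɔʒib] and [nɔmɔʒiba]: an analysis with underlying /b/ and a rule producing [p] in isolation would wrongly predict alternation here too.
Therefore /p/ is basic and [b] is derived by intervocalic voicing (voiceless stops become voiced between vowels).

/ŋɔʒimop/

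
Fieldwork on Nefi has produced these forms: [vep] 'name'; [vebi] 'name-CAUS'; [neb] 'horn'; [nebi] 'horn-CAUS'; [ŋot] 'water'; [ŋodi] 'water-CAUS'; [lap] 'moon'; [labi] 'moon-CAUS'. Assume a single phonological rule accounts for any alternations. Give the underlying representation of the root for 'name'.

The root 'name' surfaces as [vep] and [vebi], with a stem-final [p] ~ [b] alternation.
The stem 'horn' ([neb], [nebi]) shows [b] unchanged in both environments, so [b] cannot be basic with [p] derived in isolation.
Therefore /p/ is basic and [b] is derived by intervocalic voicing (voiceless stops become voiced between vowels).

/vep/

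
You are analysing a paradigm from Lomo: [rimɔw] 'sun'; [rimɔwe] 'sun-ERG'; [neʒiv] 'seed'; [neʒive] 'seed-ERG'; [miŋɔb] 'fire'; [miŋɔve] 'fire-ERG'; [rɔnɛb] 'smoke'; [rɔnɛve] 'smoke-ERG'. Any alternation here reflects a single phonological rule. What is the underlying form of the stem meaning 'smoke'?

The root 'smoke' surfaces as [rɔnɛb] and [rɔnɛve], with a stem-final [b] ~ [v] alternation.
The stem 'seed' ([neʒiv], [neʒive]) shows [v] unchanged in both environments, so [v] cannot be basic with [b] derived in isolation.
The underlying segment must be /b/; voiced stops become fricatives between vowels, yielding [v] there.
The underlying form of 'smoke' is therefore /rɔnɛb/.

/rɔnɛb/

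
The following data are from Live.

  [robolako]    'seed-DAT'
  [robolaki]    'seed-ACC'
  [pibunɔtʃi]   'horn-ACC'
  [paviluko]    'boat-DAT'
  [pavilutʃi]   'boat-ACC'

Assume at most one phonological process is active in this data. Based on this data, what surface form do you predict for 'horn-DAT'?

The root 'boat' surfaces as [paviluko] and [pavilutʃi], with a stem-final [k] ~ [tʃ] alternation.
Compare 'seed', with invariant [k] in [robolako] and [robolaki]: an analysis with underlying /k/ and a rule producing [tʃ] before the ACC suffix would wrongly predict alternation here too.
The underlying segment must be /tʃ/; palato-alveolar /tʃ/ becomes [k] when no front vowel follows, yielding [k] there.
From [pibunɔtʃi] the stem 'horn' is /pibunɔtʃ/; when no front vowel follows this yields [pibunɔko].

[pibunɔko]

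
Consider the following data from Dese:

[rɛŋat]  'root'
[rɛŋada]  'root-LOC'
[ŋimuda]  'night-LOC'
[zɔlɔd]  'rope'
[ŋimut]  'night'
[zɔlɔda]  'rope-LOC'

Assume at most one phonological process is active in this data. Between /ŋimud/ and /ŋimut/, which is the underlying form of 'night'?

/ŋimut/

The stem for 'night' ends in [t] in [ŋimut] but [d] in [ŋimuda].
But 'rope' keeps [d] in both environments ([zɔlɔd], [zɔlɔda]), so there is no rule changing /d/ to [t] in isolation.
Therefore /t/ is basic and [d] is derived by intervocalic voicing (voiceless stops become voiced between vowels).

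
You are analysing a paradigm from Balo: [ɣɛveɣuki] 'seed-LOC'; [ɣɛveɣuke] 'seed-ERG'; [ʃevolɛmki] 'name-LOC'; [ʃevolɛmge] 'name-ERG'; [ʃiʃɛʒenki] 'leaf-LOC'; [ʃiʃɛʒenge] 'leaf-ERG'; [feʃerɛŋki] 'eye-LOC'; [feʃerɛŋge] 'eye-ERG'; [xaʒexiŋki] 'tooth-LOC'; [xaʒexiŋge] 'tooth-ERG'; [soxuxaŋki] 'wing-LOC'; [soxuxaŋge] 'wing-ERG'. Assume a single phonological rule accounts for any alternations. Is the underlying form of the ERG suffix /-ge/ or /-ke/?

The ERG suffix surfaces as [-ge] and [-ke], depending on the final segment of the stem.
By contrast the LOC suffix keeps its initial [k] throughout — that segment must be underlying.
The ERG suffix is therefore /-ge/ underlyingly, with post-vocalic devoicing: voiced stops become voiceless after a vowel.

/-ge/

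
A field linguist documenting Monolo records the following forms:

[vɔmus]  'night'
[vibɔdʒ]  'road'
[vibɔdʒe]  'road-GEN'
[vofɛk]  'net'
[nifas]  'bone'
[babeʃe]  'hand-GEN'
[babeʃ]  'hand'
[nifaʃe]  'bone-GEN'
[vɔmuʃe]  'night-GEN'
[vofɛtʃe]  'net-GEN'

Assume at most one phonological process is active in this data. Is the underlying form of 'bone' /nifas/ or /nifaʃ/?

The root 'bone' surfaces as [nifas] and [nifaʃe], with a stem-final [s] ~ [ʃ] alternation.
The stem 'hand' ([babeʃ], [babeʃe]) shows [ʃ] unchanged in both environments, so [ʃ] cannot be basic with [s] derived in isolation.
The alternation reflects palatalization before a front vowel: /k/ and /s/ become palato-alveolar [tʃ] and [ʃ] before a front vowel. /s/ is underlying.

/nifas/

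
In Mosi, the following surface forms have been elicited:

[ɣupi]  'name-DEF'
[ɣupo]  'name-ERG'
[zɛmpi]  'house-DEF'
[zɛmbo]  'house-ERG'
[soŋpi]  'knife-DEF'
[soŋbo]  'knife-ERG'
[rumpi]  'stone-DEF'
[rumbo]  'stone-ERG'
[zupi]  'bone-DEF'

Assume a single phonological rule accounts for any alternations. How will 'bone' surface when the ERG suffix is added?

The ERG suffix surfaces as [-bo] and [-po], depending on the final segment of the stem.
The DEF suffix, which begins with [p], is invariant after every stem; so [p] is not altered by any rule here.
So the underlying form is /-bo/, and voiced stops become voiceless after a vowel.
After 'bone', which ends in a vowel, the suffix surfaces as [-po], giving [zupo].

[zupo]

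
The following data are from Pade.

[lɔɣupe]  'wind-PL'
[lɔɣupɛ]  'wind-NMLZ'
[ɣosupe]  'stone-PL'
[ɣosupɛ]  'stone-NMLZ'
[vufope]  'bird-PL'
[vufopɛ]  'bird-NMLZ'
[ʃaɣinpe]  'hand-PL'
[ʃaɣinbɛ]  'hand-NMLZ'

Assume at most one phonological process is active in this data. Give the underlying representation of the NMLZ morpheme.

The NMLZ morpheme has two allomorphs, [-bɛ] and [-pɛ].
The PL suffix, which begins with [p], is invariant after every stem; so [p] is not altered by any rule here.
The NMLZ suffix is therefore /-bɛ/ underlyingly, with post-vocalic devoicing: voiced stops become voiceless after a vowel.

/-bɛ/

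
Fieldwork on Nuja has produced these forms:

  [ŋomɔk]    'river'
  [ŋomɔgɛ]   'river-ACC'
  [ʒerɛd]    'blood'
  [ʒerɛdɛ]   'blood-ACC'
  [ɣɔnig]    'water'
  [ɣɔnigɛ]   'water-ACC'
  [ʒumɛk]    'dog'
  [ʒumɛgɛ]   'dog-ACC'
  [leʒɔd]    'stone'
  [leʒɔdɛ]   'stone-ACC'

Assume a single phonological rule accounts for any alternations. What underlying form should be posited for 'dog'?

'dog' shows [k] ~ [g] at the end of the stem ([ʒumɛk] vs [ʒumɛgɛ]).
Compare 'water', with invariant [g] in [ɣɔnig] and [ɣɔnigɛ]: an analysis with underlying /g/ and a rule producing [k] in isolation would wrongly predict alternation here too.
The alternation reflects intervocalic voicing: voiceless stops become voiced between vowels. /k/ is underlying.
Hence 'dog' is /ʒumɛk/ underlyingly.

/ʒumɛk/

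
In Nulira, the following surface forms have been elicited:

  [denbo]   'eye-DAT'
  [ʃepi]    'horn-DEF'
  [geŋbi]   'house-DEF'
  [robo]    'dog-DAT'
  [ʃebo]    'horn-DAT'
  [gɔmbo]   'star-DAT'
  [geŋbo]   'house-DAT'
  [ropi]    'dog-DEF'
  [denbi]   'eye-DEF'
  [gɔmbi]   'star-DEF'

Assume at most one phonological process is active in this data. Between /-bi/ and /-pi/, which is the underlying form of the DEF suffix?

/-pi/

The DEF suffix surfaces as [-bi] and [-pi], depending on the final segment of the stem.
The DAT suffix, which begins with [b], is invariant after every stem; so [b] is not altered by any rule here.
So the underlying form is /-pi/, and voiceless stops become voiced after a nasal.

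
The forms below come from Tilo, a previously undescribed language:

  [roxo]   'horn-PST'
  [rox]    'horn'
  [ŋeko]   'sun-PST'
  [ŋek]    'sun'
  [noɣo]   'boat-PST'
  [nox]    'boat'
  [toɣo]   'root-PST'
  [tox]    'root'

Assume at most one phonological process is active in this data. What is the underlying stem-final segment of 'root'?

/ɣ/

The stem for 'root' ends in [ɣ] in [toɣo] but [x] in [tox].
But 'horn' keeps [x] in both environments ([roxo], [rox]), so there is no rule changing /x/ to [ɣ] before the PST suffix.
The alternation reflects word-final obstruent devoicing: voiced obstruents become voiceless word-finally. /ɣ/ is underlying.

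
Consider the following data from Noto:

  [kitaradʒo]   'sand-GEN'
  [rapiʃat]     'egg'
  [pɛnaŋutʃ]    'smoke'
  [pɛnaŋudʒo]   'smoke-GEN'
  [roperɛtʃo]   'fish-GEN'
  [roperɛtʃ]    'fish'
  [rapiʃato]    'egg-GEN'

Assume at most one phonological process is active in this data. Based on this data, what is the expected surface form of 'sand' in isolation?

In [pɛnaŋudʒo] and [pɛnaŋutʃ] the final segment of 'smoke' alternates: [dʒ] ~ [tʃ].
Compare 'fish', with invariant [tʃ] in [roperɛtʃo] and [roperɛtʃ]: an analysis with underlying /tʃ/ and a rule producing [dʒ] before the GEN suffix would wrongly predict alternation here too.
Therefore /dʒ/ is basic and [tʃ] is derived by word-final obstruent devoicing (voiced obstruents become voiceless word-finally).
The one attested form of 'sand', [kitaradʒo], shows underlying /kitaradʒ/. Applying the same rule word-finally gives [kitaratʃ].

[kitaratʃ]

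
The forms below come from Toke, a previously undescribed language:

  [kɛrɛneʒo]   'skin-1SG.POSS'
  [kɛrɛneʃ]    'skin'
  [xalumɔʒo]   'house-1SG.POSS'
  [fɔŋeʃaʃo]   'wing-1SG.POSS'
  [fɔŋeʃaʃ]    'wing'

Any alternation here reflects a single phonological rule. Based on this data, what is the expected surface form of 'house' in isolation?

[xalumɔʃ]

In [kɛrɛneʒo] and [kɛrɛneʃ] the final segment of 'skin' alternates: [ʒ] ~ [ʃ].
If /ʃ/ were underlying and a rule turned it into [ʒ] before the 1SG.POSS suffix, 'wing' would also alternate; but it has [ʃ] in both [fɔŋeʃaʃo] and [fɔŋeʃaʃ].
So /ʒ/ is underlying, and a rule of word-final obstruent devoicing — voiced obstruents become voiceless word-finally — gives [ʃ].
The one attested form of 'house', [xalumɔʒo], shows underlying /xalumɔʒ/. Applying the same rule word-finally gives [xalumɔʃ].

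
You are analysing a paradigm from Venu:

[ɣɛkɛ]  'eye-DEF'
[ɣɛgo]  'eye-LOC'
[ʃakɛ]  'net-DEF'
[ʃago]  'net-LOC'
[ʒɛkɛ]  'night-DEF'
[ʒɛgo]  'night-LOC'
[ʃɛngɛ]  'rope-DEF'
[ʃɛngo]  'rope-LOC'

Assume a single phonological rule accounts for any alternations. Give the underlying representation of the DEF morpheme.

The DEF morpheme has two allomorphs, [-gɛ] and [-kɛ].
The LOC suffix, which begins with [g], is invariant after every stem; so [g] is not altered by any rule here.
The DEF suffix is therefore /-kɛ/ underlyingly, with post-nasal voicing: voiceless stops become voiced after a nasal.

/-kɛ/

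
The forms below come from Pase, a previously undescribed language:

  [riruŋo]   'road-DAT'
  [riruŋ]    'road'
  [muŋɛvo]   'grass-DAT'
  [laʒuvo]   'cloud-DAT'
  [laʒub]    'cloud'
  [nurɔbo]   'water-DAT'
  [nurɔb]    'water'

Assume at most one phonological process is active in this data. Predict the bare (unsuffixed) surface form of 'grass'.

[muŋɛb]

'cloud' shows [v] ~ [b] at the end of the stem ([laʒuvo] vs [laʒub]).
But 'water' keeps [b] in both environments ([nurɔbo], [nurɔb]), so there is no rule changing /b/ to [v] before the DAT suffix.
The underlying segment must be /v/; voiced fricatives become stops word-finally, yielding [b] there.
The one attested form of 'grass', [muŋɛvo], shows underlying /muŋɛv/. Applying the same rule word-finally gives [muŋɛb].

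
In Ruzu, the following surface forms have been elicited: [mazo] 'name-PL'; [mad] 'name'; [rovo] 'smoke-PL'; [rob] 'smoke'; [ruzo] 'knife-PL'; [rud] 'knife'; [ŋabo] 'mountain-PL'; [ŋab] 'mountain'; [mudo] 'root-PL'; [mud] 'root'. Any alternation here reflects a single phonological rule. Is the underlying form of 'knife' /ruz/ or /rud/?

The stem for 'knife' ends in [z] in [ruzo] but [d] in [rud].
The stem 'root' ([mudo], [mud]) shows [d] unchanged in both environments, so [d] cannot be basic with [z] derived before the PL suffix.
Therefore /z/ is basic and [d] is derived by word-final hardening (voiced fricatives become stops word-finally).

/ruz/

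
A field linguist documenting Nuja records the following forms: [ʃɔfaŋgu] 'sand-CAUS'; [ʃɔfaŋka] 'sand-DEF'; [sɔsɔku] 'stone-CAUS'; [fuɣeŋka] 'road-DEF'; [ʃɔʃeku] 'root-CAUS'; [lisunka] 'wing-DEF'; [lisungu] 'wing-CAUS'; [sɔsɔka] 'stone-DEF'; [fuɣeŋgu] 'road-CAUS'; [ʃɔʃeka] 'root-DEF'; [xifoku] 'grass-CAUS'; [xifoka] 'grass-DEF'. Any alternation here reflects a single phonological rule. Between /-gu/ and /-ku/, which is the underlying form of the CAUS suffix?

The CAUS suffix surfaces as [-gu] and [-ku], depending on the final segment of the stem.
By contrast the DEF suffix keeps its initial [k] throughout — that segment must be underlying.
The CAUS suffix is therefore /-gu/ underlyingly, with post-vocalic devoicing: voiced stops become voiceless after a vowel.

/-gu/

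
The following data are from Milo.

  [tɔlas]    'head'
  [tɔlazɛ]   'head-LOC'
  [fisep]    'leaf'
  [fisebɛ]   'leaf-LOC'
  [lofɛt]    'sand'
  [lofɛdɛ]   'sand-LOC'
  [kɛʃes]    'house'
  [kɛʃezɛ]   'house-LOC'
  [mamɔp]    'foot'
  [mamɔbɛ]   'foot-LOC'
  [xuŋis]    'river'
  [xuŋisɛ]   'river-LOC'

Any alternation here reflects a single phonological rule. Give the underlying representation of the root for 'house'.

The stem for 'house' ends in [s] in [kɛʃes] but [z] in [kɛʃezɛ].
But 'river' keeps [s] in both environments ([xuŋis], [xuŋisɛ]), so there is no rule changing /s/ to [z] before the LOC suffix.
The underlying segment must be /z/; voiced obstruents become voiceless word-finally, yielding [s] there.
Hence 'house' is /kɛʃez/ underlyingly.

/kɛʃez/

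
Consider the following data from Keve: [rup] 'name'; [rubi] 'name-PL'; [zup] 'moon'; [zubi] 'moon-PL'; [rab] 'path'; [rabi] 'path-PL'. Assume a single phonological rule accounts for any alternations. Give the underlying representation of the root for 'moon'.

'moon' shows [p] ~ [b] at the end of the stem ([zup] vs [zubi]).
If /b/ were underlying and a rule turned it into [p] in isolation, 'path' would also alternate; but it has [b] in both [rab] and [rabi].
The alternation reflects intervocalic voicing: voiceless stops become voiced between vowels. /p/ is underlying.

/zup/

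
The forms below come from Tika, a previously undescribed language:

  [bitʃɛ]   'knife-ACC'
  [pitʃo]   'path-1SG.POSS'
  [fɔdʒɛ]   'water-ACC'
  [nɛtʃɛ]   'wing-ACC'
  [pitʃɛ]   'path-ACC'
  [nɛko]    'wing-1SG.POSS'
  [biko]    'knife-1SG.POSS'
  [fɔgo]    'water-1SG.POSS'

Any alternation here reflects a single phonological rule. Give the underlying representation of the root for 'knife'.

/bik/

In [biko] and [bitʃɛ] the final segment of 'knife' alternates: [k] ~ [tʃ].
Compare 'path', with invariant [tʃ] in [pitʃo] and [pitʃɛ]: an analysis with underlying /tʃ/ and a rule producing [k] before the 1SG.POSS suffix would wrongly predict alternation here too.
The alternation reflects palatalization before a front vowel: /k/ and /g/ become palato-alveolar [tʃ] and [dʒ] before a front vowel. /k/ is underlying.
Hence 'knife' is /bik/ underlyingly.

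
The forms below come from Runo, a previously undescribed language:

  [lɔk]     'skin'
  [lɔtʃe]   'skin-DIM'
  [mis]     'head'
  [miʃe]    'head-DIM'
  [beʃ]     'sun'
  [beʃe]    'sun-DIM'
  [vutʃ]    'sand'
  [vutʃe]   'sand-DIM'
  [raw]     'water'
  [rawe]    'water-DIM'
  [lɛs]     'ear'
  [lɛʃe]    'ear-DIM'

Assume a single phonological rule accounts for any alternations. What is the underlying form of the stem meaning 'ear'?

/lɛs/

The root 'ear' surfaces as [lɛs] and [lɛʃe], with a stem-final [s] ~ [ʃ] alternation.
If /ʃ/ were underlying and a rule turned it into [s] in isolation, 'sun' would also alternate; but it has [ʃ] in both [beʃ] and [beʃe].
The underlying segment must be /s/; /k/ and /s/ become palato-alveolar [tʃ] and [ʃ] before a front vowel, yielding [ʃ] there.
The underlying form of 'ear' is therefore /lɛs/.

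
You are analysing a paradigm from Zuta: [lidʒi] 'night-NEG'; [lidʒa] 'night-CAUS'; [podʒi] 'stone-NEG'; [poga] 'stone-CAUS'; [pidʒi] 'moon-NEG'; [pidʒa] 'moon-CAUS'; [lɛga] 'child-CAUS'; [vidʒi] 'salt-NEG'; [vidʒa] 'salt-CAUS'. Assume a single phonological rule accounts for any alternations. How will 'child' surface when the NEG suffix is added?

The root 'stone' surfaces as [podʒi] and [poga], with a stem-final [dʒ] ~ [g] alternation.
But 'night' keeps [dʒ] in both environments ([lidʒi], [lidʒa]), so there is no rule changing /dʒ/ to [g] before the CAUS suffix.
So /g/ is underlying, and a rule of palatalization before a front vowel — /g/ becomes palato-alveolar [dʒ] before a front vowel — gives [dʒ].
From [lɛga] the stem 'child' is /lɛg/; before a front vowel this yields [lɛdʒi].

[lɛdʒi]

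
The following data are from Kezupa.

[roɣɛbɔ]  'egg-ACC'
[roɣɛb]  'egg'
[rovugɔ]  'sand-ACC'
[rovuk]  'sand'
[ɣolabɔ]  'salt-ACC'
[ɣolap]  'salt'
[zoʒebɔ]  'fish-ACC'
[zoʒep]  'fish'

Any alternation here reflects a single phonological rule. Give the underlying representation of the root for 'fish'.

/zoʒep/

In [zoʒebɔ] and [zoʒep] the final segment of 'fish' alternates: [b] ~ [p].
Compare 'egg', with invariant [b] in [roɣɛbɔ] and [roɣɛb]: an analysis with underlying /b/ and a rule producing [p] in isolation would wrongly predict alternation here too.
Therefore /p/ is basic and [b] is derived by intervocalic voicing (voiceless stops become voiced between vowels).
The underlying form of 'fish' is therefore /zoʒep/.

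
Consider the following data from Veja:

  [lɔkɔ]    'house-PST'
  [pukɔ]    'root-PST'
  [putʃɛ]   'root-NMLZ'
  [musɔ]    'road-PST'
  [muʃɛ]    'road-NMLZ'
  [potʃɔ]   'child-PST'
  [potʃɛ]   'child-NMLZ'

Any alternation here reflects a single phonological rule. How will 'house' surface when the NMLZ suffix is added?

The root 'root' surfaces as [pukɔ] and [putʃɛ], with a stem-final [k] ~ [tʃ] alternation.
The stem 'child' ([potʃɔ], [potʃɛ]) shows [tʃ] unchanged in both environments, so [tʃ] cannot be basic with [k] derived before the PST suffix.
The underlying segment must be /k/; /k/ and /s/ become palato-alveolar [tʃ] and [ʃ] before a front vowel, yielding [tʃ] there.
The one attested form of 'house', [lɔkɔ], shows underlying /lɔk/. Applying the same rule before a front vowel gives [lɔtʃɛ].

[lɔtʃɛ]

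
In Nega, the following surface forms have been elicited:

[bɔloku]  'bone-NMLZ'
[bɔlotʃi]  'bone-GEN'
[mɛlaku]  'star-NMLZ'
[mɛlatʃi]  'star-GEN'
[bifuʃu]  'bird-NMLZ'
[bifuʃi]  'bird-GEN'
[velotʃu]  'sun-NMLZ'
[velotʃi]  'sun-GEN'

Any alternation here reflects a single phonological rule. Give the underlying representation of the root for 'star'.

'star' shows [k] ~ [tʃ] at the end of the stem ([mɛlaku] vs [mɛlatʃi]).
If /tʃ/ were underlying and a rule turned it into [k] before the NMLZ suffix, 'sun' would also alternate; but it has [tʃ] in both [velotʃu] and [velotʃi].
Therefore /k/ is basic and [tʃ] is derived by palatalization before a front vowel (/k/ becomes palato-alveolar [tʃ] before a front vowel).

/mɛlak/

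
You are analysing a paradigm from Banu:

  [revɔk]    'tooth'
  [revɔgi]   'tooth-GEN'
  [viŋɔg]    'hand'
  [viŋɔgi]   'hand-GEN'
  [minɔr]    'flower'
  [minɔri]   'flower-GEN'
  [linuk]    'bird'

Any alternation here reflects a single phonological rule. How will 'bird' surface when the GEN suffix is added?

[linugi]

The root 'tooth' surfaces as [revɔk] and [revɔgi], with a stem-final [k] ~ [g] alternation.
If /g/ were underlying and a rule turned it into [k] in isolation, 'hand' would also alternate; but it has [g] in both [viŋɔg] and [viŋɔgi].
The alternation reflects intervocalic voicing: voiceless stops become voiced between vowels. /k/ is underlying.
The one attested form of 'bird', [linuk], shows underlying /linuk/. Applying the same rule between vowels gives [linugi].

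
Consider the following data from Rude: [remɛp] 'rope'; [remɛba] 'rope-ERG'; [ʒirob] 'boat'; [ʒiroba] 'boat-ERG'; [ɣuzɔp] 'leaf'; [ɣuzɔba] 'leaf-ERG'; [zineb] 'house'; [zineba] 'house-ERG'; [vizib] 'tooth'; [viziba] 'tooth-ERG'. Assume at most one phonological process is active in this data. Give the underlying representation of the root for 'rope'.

The root 'rope' surfaces as [remɛp] and [remɛba], with a stem-final [p] ~ [b] alternation.
If /b/ were underlying and a rule turned it into [p] in isolation, 'house' would also alternate; but it has [b] in both [zineb] and [zineba].
So /p/ is underlying, and a rule of intervocalic voicing — voiceless stops become voiced between vowels — gives [b].

/remɛp/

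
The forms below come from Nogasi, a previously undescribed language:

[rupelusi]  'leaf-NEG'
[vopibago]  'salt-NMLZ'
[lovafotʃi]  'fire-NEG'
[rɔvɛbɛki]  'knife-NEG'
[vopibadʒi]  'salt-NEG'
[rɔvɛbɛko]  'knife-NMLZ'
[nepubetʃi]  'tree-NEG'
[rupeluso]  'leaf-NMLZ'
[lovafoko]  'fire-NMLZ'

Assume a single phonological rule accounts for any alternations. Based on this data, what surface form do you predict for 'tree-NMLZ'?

[nepubeko]

'fire' shows [tʃ] ~ [k] at the end of the stem ([lovafotʃi] vs [lovafoko]).
But 'knife' keeps [k] in both environments ([rɔvɛbɛki], [rɔvɛbɛko]), so there is no rule changing /k/ to [tʃ] before the NEG suffix.
So /tʃ/ is underlying, and a rule of depalatalization — palato-alveolar /tʃ/ and /dʒ/ become [k] and [g] when no front vowel follows — gives [k].
From [nepubetʃi] the stem 'tree' is /nepubetʃ/; when no front vowel follows this yields [nepubeko].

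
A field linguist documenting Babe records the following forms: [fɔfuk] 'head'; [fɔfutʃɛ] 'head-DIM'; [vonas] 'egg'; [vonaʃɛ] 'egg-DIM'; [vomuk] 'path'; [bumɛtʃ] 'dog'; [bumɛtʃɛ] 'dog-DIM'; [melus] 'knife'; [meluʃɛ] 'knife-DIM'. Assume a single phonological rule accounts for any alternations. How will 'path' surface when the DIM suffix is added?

In [fɔfuk] and [fɔfutʃɛ] the final segment of 'head' alternates: [k] ~ [tʃ].
If /tʃ/ were underlying and a rule turned it into [k] in isolation, 'dog' would also alternate; but it has [tʃ] in both [bumɛtʃ] and [bumɛtʃɛ].
The alternation reflects palatalization before a front vowel: /k/ and /s/ become palato-alveolar [tʃ] and [ʃ] before a front vowel. /k/ is underlying.
From [vomuk] the stem 'path' is /vomuk/; before a front vowel this yields [vomutʃɛ].

[vomutʃɛ]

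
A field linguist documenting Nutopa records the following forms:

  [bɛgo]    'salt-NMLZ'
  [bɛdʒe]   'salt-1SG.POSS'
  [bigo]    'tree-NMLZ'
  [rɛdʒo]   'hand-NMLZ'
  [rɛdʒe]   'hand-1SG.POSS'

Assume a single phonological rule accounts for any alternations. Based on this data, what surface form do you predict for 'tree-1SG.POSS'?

[bidʒe]

In [bɛgo] and [bɛdʒe] the final segment of 'salt' alternates: [g] ~ [dʒ].
But 'hand' keeps [dʒ] in both environments ([rɛdʒo], [rɛdʒe]), so there is no rule changing /dʒ/ to [g] before the NMLZ suffix.
The underlying segment must be /g/; /g/ becomes palato-alveolar [dʒ] before a front vowel, yielding [dʒ] there.
The one attested form of 'tree', [bigo], shows underlying /big/. Applying the same rule before a front vowel gives [bidʒe].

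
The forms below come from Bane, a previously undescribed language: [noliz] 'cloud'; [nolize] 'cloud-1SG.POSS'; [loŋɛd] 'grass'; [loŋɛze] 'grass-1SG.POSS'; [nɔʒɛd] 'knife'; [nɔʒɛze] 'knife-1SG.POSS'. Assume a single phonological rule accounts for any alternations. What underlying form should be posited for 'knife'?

/nɔʒɛd/

The root 'knife' surfaces as [nɔʒɛd] and [nɔʒɛze], with a stem-final [d] ~ [z] alternation.
The stem 'cloud' ([noliz], [nolize]) shows [z] unchanged in both environments, so [z] cannot be basic with [d] derived in isolation.
So /d/ is underlying, and a rule of intervocalic spirantization — voiced stops become fricatives between vowels — gives [z].
Hence 'knife' is /nɔʒɛd/ underlyingly.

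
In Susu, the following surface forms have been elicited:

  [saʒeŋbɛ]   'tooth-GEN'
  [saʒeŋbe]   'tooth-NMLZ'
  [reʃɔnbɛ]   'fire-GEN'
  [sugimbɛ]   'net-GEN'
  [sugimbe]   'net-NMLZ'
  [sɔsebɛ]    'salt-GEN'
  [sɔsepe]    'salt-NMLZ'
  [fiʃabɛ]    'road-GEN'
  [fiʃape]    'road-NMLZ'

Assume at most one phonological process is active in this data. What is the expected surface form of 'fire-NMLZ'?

The NMLZ morpheme has two allomorphs, [-be] and [-pe].
By contrast the GEN suffix keeps its initial [b] throughout — that segment must be underlying.
So the underlying form is /-pe/, and voiceless stops become voiced after a nasal.
After 'fire', which ends in a nasal, the suffix surfaces as [-be], giving [reʃɔnbe].

[reʃɔnbe]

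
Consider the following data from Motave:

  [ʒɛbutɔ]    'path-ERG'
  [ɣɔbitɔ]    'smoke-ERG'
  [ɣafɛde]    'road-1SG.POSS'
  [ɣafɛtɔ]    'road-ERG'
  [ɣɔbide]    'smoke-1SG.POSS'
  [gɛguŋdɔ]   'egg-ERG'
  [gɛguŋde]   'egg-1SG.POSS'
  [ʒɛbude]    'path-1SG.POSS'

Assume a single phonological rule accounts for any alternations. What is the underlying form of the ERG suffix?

The ERG morpheme has two allomorphs, [-dɔ] and [-tɔ].
By contrast the 1SG.POSS suffix keeps its initial [d] throughout — that segment must be underlying.
The ERG suffix is therefore /-tɔ/ underlyingly, with post-nasal voicing: voiceless stops become voiced after a nasal.

/-tɔ/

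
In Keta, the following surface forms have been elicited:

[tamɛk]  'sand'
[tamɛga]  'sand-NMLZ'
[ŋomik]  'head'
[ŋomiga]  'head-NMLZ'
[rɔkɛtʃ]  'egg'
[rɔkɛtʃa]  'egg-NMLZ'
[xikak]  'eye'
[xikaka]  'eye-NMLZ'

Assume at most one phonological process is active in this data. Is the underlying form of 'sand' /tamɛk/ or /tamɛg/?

The stem for 'sand' ends in [k] in [tamɛk] but [g] in [tamɛga].
If /k/ were underlying and a rule turned it into [g] before the NMLZ suffix, 'eye' would also alternate; but it has [k] in both [xikak] and [xikaka].
Therefore /g/ is basic and [k] is derived by word-final obstruent devoicing (voiced obstruents become voiceless word-finally).

/tamɛg/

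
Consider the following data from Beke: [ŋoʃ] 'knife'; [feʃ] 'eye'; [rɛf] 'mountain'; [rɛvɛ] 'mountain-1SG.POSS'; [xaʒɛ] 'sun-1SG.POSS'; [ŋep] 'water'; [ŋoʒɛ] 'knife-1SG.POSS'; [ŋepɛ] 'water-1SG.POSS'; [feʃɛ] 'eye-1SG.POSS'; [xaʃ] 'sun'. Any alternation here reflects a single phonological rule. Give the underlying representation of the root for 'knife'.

The root 'knife' surfaces as [ŋoʒɛ] and [ŋoʃ], with a stem-final [ʒ] ~ [ʃ] alternation.
The stem 'eye' ([feʃɛ], [feʃ]) shows [ʃ] unchanged in both environments, so [ʃ] cannot be basic with [ʒ] derived before the 1SG.POSS suffix.
The underlying segment must be /ʒ/; voiced obstruents become voiceless word-finally, yielding [ʃ] there.
The underlying form of 'knife' is therefore /ŋoʒ/.

/ŋoʒ/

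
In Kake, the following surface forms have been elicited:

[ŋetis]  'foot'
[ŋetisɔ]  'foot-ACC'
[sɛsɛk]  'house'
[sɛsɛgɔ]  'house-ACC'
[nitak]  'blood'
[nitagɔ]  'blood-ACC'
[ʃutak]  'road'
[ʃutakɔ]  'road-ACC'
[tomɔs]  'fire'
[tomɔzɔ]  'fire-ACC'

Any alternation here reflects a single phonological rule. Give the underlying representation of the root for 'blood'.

The root 'blood' surfaces as [nitak] and [nitagɔ], with a stem-final [k] ~ [g] alternation.
Compare 'road', with invariant [k] in [ʃutak] and [ʃutakɔ]: an analysis with underlying /k/ and a rule producing [g] before the ACC suffix would wrongly predict alternation here too.
So /g/ is underlying, and a rule of word-final obstruent devoicing — voiced obstruents become voiceless word-finally — gives [k].

/nitag/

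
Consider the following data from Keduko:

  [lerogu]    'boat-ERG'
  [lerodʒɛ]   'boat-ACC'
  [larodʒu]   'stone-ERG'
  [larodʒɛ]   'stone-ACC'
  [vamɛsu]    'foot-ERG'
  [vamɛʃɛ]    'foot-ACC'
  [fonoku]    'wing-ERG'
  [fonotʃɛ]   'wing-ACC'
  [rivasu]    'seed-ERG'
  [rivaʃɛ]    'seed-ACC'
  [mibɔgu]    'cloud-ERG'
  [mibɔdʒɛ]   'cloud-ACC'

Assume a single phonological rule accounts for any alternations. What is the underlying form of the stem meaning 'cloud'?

/mibɔg/

'cloud' shows [g] ~ [dʒ] at the end of the stem ([mibɔgu] vs [mibɔdʒɛ]).
Compare 'stone', with invariant [dʒ] in [larodʒu] and [larodʒɛ]: an analysis with underlying /dʒ/ and a rule producing [g] before the ERG suffix would wrongly predict alternation here too.
The alternation reflects palatalization before a front vowel: /k/, /g/ and /s/ become palato-alveolar [tʃ], [dʒ] and [ʃ] before a front vowel. /g/ is underlying.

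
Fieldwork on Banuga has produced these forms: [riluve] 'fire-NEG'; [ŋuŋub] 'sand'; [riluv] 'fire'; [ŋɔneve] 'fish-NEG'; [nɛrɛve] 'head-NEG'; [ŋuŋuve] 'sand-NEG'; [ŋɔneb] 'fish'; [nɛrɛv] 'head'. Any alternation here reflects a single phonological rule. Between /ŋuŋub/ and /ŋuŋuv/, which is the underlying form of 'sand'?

/ŋuŋub/

In [ŋuŋub] and [ŋuŋuve] the final segment of 'sand' alternates: [b] ~ [v].
If /v/ were underlying and a rule turned it into [b] in isolation, 'head' would also alternate; but it has [v] in both [nɛrɛv] and [nɛrɛve].
The alternation reflects intervocalic spirantization: voiced stops become fricatives between vowels. /b/ is underlying.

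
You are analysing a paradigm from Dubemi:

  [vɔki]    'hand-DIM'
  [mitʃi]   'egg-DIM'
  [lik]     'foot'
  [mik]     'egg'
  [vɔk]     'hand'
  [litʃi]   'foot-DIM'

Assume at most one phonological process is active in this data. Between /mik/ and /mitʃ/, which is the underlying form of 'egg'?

The root 'egg' surfaces as [mitʃi] and [mik], with a stem-final [tʃ] ~ [k] alternation.
Compare 'hand', with invariant [k] in [vɔki] and [vɔk]: an analysis with underlying /k/ and a rule producing [tʃ] before the DIM suffix would wrongly predict alternation here too.
So /tʃ/ is underlying, and a rule of depalatalization — palato-alveolar /tʃ/ becomes [k] when no front vowel follows — gives [k].

/mitʃ/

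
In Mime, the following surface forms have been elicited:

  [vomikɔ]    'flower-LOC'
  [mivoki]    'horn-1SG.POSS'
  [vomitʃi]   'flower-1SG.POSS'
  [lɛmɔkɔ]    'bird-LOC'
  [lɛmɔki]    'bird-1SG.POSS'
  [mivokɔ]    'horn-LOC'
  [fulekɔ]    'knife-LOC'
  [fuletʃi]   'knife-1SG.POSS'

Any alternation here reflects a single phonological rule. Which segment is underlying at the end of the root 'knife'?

In [fuletʃi] and [fulekɔ] the final segment of 'knife' alternates: [tʃ] ~ [k].
The stem 'bird' ([lɛmɔki], [lɛmɔkɔ]) shows [k] unchanged in both environments, so [k] cannot be basic with [tʃ] derived before the 1SG.POSS suffix.
The alternation reflects depalatalization: palato-alveolar /tʃ/ becomes [k] when no front vowel follows. /tʃ/ is underlying.

/tʃ/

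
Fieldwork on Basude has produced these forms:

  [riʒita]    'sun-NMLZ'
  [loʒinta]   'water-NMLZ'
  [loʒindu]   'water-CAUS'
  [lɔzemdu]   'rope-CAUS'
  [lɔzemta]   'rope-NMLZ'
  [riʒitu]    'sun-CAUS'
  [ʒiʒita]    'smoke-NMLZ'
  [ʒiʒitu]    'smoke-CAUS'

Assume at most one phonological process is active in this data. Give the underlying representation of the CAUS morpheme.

/-du/

The CAUS morpheme has two allomorphs, [-du] and [-tu].
The NMLZ suffix, which begins with [t], is invariant after every stem; so [t] is not altered by any rule here.
So the underlying form is /-du/, and voiced stops become voiceless after a vowel.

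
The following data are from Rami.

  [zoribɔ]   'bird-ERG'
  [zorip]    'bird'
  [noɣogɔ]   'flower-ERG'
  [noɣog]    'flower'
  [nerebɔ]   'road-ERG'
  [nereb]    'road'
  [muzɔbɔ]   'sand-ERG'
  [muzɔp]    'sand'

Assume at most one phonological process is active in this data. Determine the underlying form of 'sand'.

In [muzɔbɔ] and [muzɔp] the final segment of 'sand' alternates: [b] ~ [p].
But 'road' keeps [b] in both environments ([nerebɔ], [nereb]), so there is no rule changing /b/ to [p] in isolation.
The alternation reflects intervocalic voicing: voiceless stops become voiced between vowels. /p/ is underlying.
Hence 'sand' is /muzɔp/ underlyingly.

/muzɔp/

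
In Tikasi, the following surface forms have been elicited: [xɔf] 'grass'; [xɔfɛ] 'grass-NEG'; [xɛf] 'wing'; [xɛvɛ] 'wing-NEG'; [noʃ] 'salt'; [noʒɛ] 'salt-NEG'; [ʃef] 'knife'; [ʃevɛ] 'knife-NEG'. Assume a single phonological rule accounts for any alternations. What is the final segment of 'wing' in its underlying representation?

/v/

The stem for 'wing' ends in [f] in [xɛf] but [v] in [xɛvɛ].
The stem 'grass' ([xɔf], [xɔfɛ]) shows [f] unchanged in both environments, so [f] cannot be basic with [v] derived before the NEG suffix.
Therefore /v/ is basic and [f] is derived by word-final obstruent devoicing (voiced obstruents become voiceless word-finally).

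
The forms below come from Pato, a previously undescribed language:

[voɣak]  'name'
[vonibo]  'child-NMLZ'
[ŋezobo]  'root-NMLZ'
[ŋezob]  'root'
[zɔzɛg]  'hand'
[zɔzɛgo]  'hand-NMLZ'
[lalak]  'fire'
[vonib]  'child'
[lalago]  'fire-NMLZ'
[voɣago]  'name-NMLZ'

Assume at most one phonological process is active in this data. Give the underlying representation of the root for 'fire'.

'fire' shows [g] ~ [k] at the end of the stem ([lalago] vs [lalak]).
But 'hand' keeps [g] in both environments ([zɔzɛgo], [zɔzɛg]), so there is no rule changing /g/ to [k] in isolation.
So /k/ is underlying, and a rule of intervocalic voicing — voiceless stops become voiced between vowels — gives [g].
Hence 'fire' is /lalak/ underlyingly.

/lalak/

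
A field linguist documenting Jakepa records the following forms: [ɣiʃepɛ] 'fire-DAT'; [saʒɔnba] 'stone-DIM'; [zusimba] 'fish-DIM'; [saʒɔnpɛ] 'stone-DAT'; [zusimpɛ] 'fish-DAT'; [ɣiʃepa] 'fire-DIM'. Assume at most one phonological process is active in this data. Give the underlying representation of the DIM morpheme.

The DIM morpheme has two allomorphs, [-ba] and [-pa].
The DAT suffix, which begins with [p], is invariant after every stem; so [p] is not altered by any rule here.
The DIM suffix is therefore /-ba/ underlyingly, with post-vocalic devoicing: voiced stops become voiceless after a vowel.

/-ba/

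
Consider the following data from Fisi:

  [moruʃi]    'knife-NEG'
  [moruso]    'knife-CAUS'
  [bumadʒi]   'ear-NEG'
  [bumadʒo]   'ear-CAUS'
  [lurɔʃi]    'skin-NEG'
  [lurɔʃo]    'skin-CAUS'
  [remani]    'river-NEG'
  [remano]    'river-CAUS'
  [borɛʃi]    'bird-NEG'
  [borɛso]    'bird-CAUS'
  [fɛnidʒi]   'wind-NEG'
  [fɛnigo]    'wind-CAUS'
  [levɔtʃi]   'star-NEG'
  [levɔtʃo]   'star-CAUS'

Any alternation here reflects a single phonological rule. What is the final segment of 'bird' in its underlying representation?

The stem for 'bird' ends in [ʃ] in [borɛʃi] but [s] in [borɛso].
But 'skin' keeps [ʃ] in both environments ([lurɔʃi], [lurɔʃo]), so there is no rule changing /ʃ/ to [s] before the CAUS suffix.
The underlying segment must be /s/; /g/ and /s/ become palato-alveolar [dʒ] and [ʃ] before a front vowel, yielding [ʃ] there.

/s/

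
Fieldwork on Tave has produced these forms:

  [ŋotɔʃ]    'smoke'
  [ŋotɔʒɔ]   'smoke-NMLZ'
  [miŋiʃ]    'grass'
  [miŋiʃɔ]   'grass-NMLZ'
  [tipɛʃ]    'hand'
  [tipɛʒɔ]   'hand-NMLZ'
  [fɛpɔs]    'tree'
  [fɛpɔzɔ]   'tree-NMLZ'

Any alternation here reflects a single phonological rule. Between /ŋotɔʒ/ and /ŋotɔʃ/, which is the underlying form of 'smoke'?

/ŋotɔʒ/

In [ŋotɔʃ] and [ŋotɔʒɔ] the final segment of 'smoke' alternates: [ʃ] ~ [ʒ].
Compare 'grass', with invariant [ʃ] in [miŋiʃ] and [miŋiʃɔ]: an analysis with underlying /ʃ/ and a rule producing [ʒ] before the NMLZ suffix would wrongly predict alternation here too.
The underlying segment must be /ʒ/; voiced obstruents become voiceless word-finally, yielding [ʃ] there.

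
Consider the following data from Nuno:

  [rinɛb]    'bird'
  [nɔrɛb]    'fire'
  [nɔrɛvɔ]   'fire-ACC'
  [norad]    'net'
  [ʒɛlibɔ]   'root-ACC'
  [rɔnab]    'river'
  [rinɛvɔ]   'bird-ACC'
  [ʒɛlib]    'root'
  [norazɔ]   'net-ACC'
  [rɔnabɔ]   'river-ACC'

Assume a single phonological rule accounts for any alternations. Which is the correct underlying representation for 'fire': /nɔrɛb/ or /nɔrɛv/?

/nɔrɛv/

In [nɔrɛb] and [nɔrɛvɔ] the final segment of 'fire' alternates: [b] ~ [v].
If /b/ were underlying and a rule turned it into [v] before the ACC suffix, 'river' would also alternate; but it has [b] in both [rɔnab] and [rɔnabɔ].
Therefore /v/ is basic and [b] is derived by word-final hardening (voiced fricatives become stops word-finally).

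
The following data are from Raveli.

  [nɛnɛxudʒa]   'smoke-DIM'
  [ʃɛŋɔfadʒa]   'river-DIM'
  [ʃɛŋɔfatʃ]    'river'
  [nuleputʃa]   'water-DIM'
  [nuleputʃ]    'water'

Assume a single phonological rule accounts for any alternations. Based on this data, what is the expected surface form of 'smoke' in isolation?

In [ʃɛŋɔfadʒa] and [ʃɛŋɔfatʃ] the final segment of 'river' alternates: [dʒ] ~ [tʃ].
Compare 'water', with invariant [tʃ] in [nuleputʃa] and [nuleputʃ]: an analysis with underlying /tʃ/ and a rule producing [dʒ] before the DIM suffix would wrongly predict alternation here too.
The underlying segment must be /dʒ/; voiced obstruents become voiceless word-finally, yielding [tʃ] there.
The one attested form of 'smoke', [nɛnɛxudʒa], shows underlying /nɛnɛxudʒ/. Applying the same rule word-finally gives [nɛnɛxutʃ].

[nɛnɛxutʃ]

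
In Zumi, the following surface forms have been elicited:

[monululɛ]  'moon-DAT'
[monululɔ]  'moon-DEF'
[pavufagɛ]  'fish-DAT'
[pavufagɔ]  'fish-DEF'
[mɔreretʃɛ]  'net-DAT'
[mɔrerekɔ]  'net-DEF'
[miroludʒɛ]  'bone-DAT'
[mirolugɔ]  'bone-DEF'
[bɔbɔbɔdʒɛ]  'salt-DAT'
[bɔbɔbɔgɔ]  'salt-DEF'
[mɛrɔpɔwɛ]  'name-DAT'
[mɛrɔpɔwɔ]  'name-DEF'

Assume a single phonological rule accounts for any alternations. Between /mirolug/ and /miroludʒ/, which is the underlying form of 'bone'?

The root 'bone' surfaces as [miroludʒɛ] and [mirolugɔ], with a stem-final [dʒ] ~ [g] alternation.
But 'fish' keeps [g] in both environments ([pavufagɛ], [pavufagɔ]), so there is no rule changing /g/ to [dʒ] before the DAT suffix.
The underlying segment must be /dʒ/; palato-alveolar /tʃ/ and /dʒ/ become [k] and [g] when no front vowel follows, yielding [g] there.

/miroludʒ/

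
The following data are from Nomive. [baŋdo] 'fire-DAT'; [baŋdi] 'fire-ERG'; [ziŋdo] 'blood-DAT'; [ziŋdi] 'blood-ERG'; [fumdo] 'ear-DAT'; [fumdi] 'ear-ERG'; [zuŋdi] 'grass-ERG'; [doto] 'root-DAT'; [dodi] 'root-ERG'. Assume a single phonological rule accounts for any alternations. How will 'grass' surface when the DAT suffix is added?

[zuŋdo]

The DAT suffix surfaces as [-do] and [-to], depending on the final segment of the stem.
By contrast the ERG suffix keeps its initial [d] throughout — that segment must be underlying.
The DAT suffix is therefore /-to/ underlyingly, with post-nasal voicing: voiceless stops become voiced after a nasal.
After 'grass', which ends in a nasal, the suffix surfaces as [-do], giving [zuŋdo].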